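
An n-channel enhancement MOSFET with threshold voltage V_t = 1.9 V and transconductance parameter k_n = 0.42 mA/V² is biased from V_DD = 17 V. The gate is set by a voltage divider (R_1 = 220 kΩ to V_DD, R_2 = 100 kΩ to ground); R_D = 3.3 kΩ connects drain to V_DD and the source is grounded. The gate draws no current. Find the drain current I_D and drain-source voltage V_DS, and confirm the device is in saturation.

V_G = V_DD·R_2/(R_1+R_2) = 17×100/320 = 5.31 V. With the source grounded, V_GS = V_G = 5.31 V.
Assume saturation: I_D = (k_n/2)(V_GS − V_t)² = (0.42/2)×(5.31 − 1.9)² = 0.21×3.41² = 2.45 mA.
V_DS = V_DD − I_D·R_D = 17 − 2.45×3.3 = 8.93 V.
Saturation requires V_DS ≥ V_GS − V_t = 3.41 V; 8.93 ≥ 3.41 ✓.

I_D ≈ 2.4 mA, V_DS ≈ 8.9 V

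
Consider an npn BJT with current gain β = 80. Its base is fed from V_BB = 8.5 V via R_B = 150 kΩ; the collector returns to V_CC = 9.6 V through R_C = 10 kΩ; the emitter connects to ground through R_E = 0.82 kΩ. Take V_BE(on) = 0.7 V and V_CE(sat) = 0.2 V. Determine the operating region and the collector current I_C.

saturation; I_C ≈ 0.87 mA

Assume active: I_B = (8.5 − 0.7)/(150 + 81×0.82) = 0.036 mA, I_C = β·I_B = 2.88 mA.
Then V_CE = 9.6 − 2.88×10 − 2.92×0.82 = -21.6 V < 0.2 V — the active assumption fails.
Re-solve with V_CE = 0.2 V. KCL at the emitter: V_E/R_E = (V_BB−0.7−V_E)/R_B + (V_CC−0.2−V_E)/R_C, giving V_E = 0.748 V.
I_C = (V_CC − 0.2 − V_E)/R_C = (9.4 − 0.748)/10 = 0.865 mA.
Check: I_B = (7.8 − 0.748)/150 = 0.047 mA, and β·I_B = 3.76 mA > I_C, confirming saturation.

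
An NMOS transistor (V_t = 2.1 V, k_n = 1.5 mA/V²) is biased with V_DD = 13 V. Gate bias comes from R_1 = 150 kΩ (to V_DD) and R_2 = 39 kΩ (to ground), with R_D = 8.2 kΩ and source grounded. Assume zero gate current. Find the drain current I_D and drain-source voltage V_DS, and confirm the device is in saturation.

I_D ≈ 0.25 mA, V_DS ≈ 11 V

V_G = V_DD·R_2/(R_1+R_2) = 13×39/189 = 2.68 V. With the source grounded, V_GS = V_G = 2.68 V.
Assume saturation: I_D = (k_n/2)(V_GS − V_t)² = (1.5/2)×(2.68 − 2.1)² = 0.75×0.583² = 0.255 mA.
V_DS = V_DD − I_D·R_D = 13 − 0.255×8.2 = 10.9 V.
Saturation requires V_DS ≥ V_GS − V_t = 0.583 V; 10.9 ≥ 0.583 ✓.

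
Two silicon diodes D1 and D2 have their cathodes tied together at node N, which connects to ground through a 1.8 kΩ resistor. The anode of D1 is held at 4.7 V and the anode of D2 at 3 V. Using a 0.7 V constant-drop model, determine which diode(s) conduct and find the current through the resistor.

Only D1 conducts; I_R ≈ 2.2 mA

Assume both conduct. Then node N would need to be at both 4.7−0.7 = 4 V and 3−0.7 = 2.3 V, which is impossible.
Assume only D1 conducts: V_N = 4.7 − 0.7 = 4 V, so I_R = 4/1.8 = 2.22 mA.
Check D2: its anode-to-cathode voltage is 3 − 4 = -1 V < 0.7 V, so it is off. The assumption is consistent.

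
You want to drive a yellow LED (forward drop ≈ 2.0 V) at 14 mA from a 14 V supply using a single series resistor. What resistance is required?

R ≈ 0.86 kΩ

The resistor drops V_S − V_D = 14 − 2.0 = 12 V at 14 mA.
R = 12 V / 14 mA = 0.857 kΩ.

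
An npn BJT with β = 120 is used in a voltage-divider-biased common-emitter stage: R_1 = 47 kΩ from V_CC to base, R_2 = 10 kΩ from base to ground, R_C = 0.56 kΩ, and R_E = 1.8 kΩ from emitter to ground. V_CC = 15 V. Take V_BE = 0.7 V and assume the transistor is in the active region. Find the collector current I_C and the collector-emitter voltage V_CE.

I_C ≈ 1 mA, V_CE ≈ 13 V

Thevenize the base divider: V_Th = V_CC·R_2/(R_1+R_2) = 15×10/57 = 2.63 V, R_Th = R_1‖R_2 = 8.25 kΩ.
Base-emitter loop: V_Th = I_B·R_Th + V_BE + (β+1)I_B·R_E, so I_B = (2.63 − 0.7) / (8.25 + 121×1.8) = 0.00855 mA.
I_C = β·I_B = 120×0.00855 = 1.03 mA, and I_E = (β+1)I_B = 1.03 mA.
V_CE = V_CC − I_C·R_C − I_E·R_E = 15 − 1.03×0.56 − 1.03×1.8 = 12.6 V.
V_CE = 12.6 V > 0.2 V confirms active-region operation.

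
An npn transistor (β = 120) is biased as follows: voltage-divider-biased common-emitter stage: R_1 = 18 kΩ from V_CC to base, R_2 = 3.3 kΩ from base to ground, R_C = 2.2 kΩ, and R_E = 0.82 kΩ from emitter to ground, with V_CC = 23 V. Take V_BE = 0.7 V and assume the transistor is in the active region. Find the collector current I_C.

Thevenize the base divider: V_Th = V_CC·R_2/(R_1+R_2) = 23×3.3/21.3 = 3.56 V, R_Th = R_1‖R_2 = 2.79 kΩ.
Base-emitter loop: V_Th = I_B·R_Th + V_BE + (β+1)I_B·R_E, so I_B = (3.56 − 0.7) / (2.79 + 121×0.82) = 0.0281 mA.
I_C = β·I_B = 120×0.0281 = 3.37 mA, and I_E = (β+1)I_B = 3.4 mA.
V_CE = V_CC − I_C·R_C − I_E·R_E = 23 − 3.37×2.2 − 3.4×0.82 = 12.8 V.
V_CE = 12.8 V > 0.2 V confirms active-region operation.

I_C ≈ 3.4 mA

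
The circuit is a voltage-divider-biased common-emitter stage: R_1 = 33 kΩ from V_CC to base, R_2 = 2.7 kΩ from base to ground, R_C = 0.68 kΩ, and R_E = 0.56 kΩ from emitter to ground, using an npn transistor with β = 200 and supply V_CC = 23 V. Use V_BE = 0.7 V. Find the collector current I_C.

I_C ≈ 1.8 mA

Thevenize the base divider: V_Th = V_CC·R_2/(R_1+R_2) = 23×2.7/35.7 = 1.74 V, R_Th = R_1‖R_2 = 2.5 kΩ.
Base-emitter loop: V_Th = I_B·R_Th + V_BE + (β+1)I_B·R_E, so I_B = (1.74 − 0.7) / (2.5 + 201×0.56) = 0.00903 mA.
I_C = β·I_B = 200×0.00903 = 1.81 mA, and I_E = (β+1)I_B = 1.82 mA.
V_CE = V_CC − I_C·R_C − I_E·R_E = 23 − 1.81×0.68 − 1.82×0.56 = 20.8 V.
V_CE = 20.8 V > 0.2 V confirms active-region operation.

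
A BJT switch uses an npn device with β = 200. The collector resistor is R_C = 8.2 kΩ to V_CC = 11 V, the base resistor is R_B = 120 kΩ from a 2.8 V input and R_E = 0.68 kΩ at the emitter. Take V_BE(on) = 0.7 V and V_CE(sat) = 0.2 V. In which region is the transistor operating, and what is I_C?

Assume active: I_B = (2.8 − 0.7)/(120 + 201×0.68) = 0.00818 mA, I_C = β·I_B = 1.64 mA.
Then V_CE = 11 − 1.64×8.2 − 1.64×0.68 = -3.54 V < 0.2 V — the active assumption fails.
Re-solve with V_CE = 0.2 V. KCL at the emitter: V_E/R_E = (V_BB−0.7−V_E)/R_B + (V_CC−0.2−V_E)/R_C, giving V_E = 0.834 V.
I_C = (V_CC − 0.2 − V_E)/R_C = (10.8 − 0.834)/8.2 = 1.22 mA.
Check: I_B = (2.1 − 0.834)/120 = 0.0106 mA, and β·I_B = 2.11 mA > I_C, confirming saturation.

saturation; I_C ≈ 1.2 mA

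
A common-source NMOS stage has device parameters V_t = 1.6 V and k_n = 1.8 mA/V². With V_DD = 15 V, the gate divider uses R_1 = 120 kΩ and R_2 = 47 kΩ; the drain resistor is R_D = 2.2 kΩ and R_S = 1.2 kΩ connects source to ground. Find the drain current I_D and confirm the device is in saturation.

I_D ≈ 1.2 mA

V_G = V_DD·R_2/(R_1+R_2) = 15×47/167 = 4.22 V.
Assume saturation: I_D = (k_n/2)(V_GS − V_t)² with V_GS = V_G − I_D·R_S = 4.22 − 1.2·I_D.
Substituting gives 1.3·I_D² − 6.66·I_D + 6.19 = 0, with roots I_D = 1.22 or 3.92 mA.
The root I_D = 3.92 mA gives V_GS = -0.488 V ≤ V_t, so take I_D = 1.22 mA.
Then V_GS = 2.76 V and V_DS = V_DD − I_D(R_D+R_S) = 15 − 1.22×3.4 = 10.9 V.
Saturation requires V_DS ≥ V_GS − V_t = 1.16 V; 10.9 ≥ 1.16 ✓.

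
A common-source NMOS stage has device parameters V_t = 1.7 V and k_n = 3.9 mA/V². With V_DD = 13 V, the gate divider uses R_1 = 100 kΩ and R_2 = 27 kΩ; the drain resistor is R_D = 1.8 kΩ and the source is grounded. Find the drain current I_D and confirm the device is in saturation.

I_D ≈ 2.2 mA

V_G = V_DD·R_2/(R_1+R_2) = 13×27/127 = 2.76 V. With the source grounded, V_GS = V_G = 2.76 V.
Assume saturation: I_D = (k_n/2)(V_GS − V_t)² = (3.9/2)×(2.76 − 1.7)² = 1.95×1.06² = 2.21 mA.
V_DS = V_DD − I_D·R_D = 13 − 2.21×1.8 = 9.03 V.
Saturation requires V_DS ≥ V_GS − V_t = 1.06 V; 9.03 ≥ 1.06 ✓.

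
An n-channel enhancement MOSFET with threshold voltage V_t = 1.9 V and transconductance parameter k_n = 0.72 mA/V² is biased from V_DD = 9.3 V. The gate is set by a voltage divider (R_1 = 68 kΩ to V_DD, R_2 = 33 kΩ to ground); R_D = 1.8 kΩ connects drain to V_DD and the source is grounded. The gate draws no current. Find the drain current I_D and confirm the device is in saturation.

I_D ≈ 0.47 mA

V_G = V_DD·R_2/(R_1+R_2) = 9.3×33/101 = 3.04 V. With the source grounded, V_GS = V_G = 3.04 V.
Assume saturation: I_D = (k_n/2)(V_GS − V_t)² = (0.72/2)×(3.04 − 1.9)² = 0.36×1.14² = 0.467 mA.
V_DS = V_DD − I_D·R_D = 9.3 − 0.467×1.8 = 8.46 V.
Saturation requires V_DS ≥ V_GS − V_t = 1.14 V; 8.46 ≥ 1.14 ✓.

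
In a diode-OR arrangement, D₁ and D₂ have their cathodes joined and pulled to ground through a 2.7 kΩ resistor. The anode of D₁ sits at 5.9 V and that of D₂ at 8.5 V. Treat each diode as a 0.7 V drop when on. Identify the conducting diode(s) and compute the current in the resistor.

Only D₂ conducts; I_R ≈ 2.9 mA

Assume both conduct. Then node N would need to be at both 5.9−0.7 = 5.2 V and 8.5−0.7 = 7.8 V, which is impossible.
Assume only D₂ conducts: V_N = 8.5 − 0.7 = 7.8 V, so I_R = 7.8/2.7 = 2.89 mA.
Check D₁: its anode-to-cathode voltage is 5.9 − 7.8 = -1.9 V < 0.7 V, so it is off. The assumption is consistent.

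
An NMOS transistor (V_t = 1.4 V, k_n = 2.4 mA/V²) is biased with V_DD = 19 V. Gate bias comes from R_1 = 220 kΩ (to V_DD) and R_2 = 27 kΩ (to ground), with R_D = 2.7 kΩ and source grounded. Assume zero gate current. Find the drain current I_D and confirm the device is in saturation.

I_D ≈ 0.55 mA

V_G = V_DD·R_2/(R_1+R_2) = 19×27/247 = 2.08 V. With the source grounded, V_GS = V_G = 2.08 V.
Assume saturation: I_D = (k_n/2)(V_GS − V_t)² = (2.4/2)×(2.08 − 1.4)² = 1.2×0.677² = 0.55 mA.
V_DS = V_DD − I_D·R_D = 19 − 0.55×2.7 = 17.5 V.
Saturation requires V_DS ≥ V_GS − V_t = 0.677 V; 17.5 ≥ 0.677 ✓.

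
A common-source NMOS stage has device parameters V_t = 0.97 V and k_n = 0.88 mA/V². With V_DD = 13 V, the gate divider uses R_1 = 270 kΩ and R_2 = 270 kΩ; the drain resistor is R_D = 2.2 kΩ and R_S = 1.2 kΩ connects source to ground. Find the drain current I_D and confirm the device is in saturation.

V_G = V_DD·R_2/(R_1+R_2) = 13×270/540 = 6.5 V.
Assume saturation: I_D = (k_n/2)(V_GS − V_t)² with V_GS = V_G − I_D·R_S = 6.5 − 1.2·I_D.
Substituting gives 0.634·I_D² − 6.84·I_D + 13.5 = 0, with roots I_D = 2.59 or 8.21 mA.
The root I_D = 8.21 mA gives V_GS = -3.35 V ≤ V_t, so take I_D = 2.59 mA.
Then V_GS = 3.4 V and V_DS = V_DD − I_D(R_D+R_S) = 13 − 2.59×3.4 = 4.2 V.
Saturation requires V_DS ≥ V_GS − V_t = 2.43 V; 4.2 ≥ 2.43 ✓.

I_D ≈ 2.6 mA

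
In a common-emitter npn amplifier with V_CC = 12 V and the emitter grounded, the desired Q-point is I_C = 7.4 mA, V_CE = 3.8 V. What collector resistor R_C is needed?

Collector loop: V_CC = I_C·R_C + V_CE.
R_C = (V_CC − V_CE)/I_C = (12 − 3.8)/7.4 = 1.11 kΩ.

R_C ≈ 1.1 kΩ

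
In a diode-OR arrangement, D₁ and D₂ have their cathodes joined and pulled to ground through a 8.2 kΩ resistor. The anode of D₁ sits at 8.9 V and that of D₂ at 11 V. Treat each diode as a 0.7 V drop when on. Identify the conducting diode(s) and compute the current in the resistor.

Only D₂ conducts; I_R ≈ 1.3 mA

Assume both conduct. Then node N would need to be at both 8.9−0.7 = 8.2 V and 11−0.7 = 10.3 V, which is impossible.
Assume only D₂ conducts: V_N = 11 − 0.7 = 10.3 V, so I_R = 10.3/8.2 = 1.26 mA.
Check D₁: its anode-to-cathode voltage is 8.9 − 10.3 = -1.4 V < 0.7 V, so it is off. The assumption is consistent.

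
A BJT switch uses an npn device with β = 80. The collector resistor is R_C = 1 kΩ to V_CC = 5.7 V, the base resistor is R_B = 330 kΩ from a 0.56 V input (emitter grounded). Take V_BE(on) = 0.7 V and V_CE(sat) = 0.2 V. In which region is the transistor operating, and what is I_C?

cutoff; I_C ≈ 0

V_BB = 0.56 V ≤ V_BE(on) = 0.7 V, so the base-emitter junction is not forward biased.
The transistor is in cutoff: I_B = I_C = 0.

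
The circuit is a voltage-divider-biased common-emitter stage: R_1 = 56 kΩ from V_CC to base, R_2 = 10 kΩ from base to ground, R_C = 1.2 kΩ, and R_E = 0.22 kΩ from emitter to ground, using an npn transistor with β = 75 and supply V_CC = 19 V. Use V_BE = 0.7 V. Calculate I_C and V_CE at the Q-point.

I_C ≈ 6.5 mA, V_CE ≈ 9.8 V

Thevenize the base divider: V_Th = V_CC·R_2/(R_1+R_2) = 19×10/66 = 2.88 V, R_Th = R_1‖R_2 = 8.48 kΩ.
Base-emitter loop: V_Th = I_B·R_Th + V_BE + (β+1)I_B·R_E, so I_B = (2.88 − 0.7) / (8.48 + 76×0.22) = 0.0864 mA.
I_C = β·I_B = 75×0.0864 = 6.48 mA, and I_E = (β+1)I_B = 6.57 mA.
V_CE = V_CC − I_C·R_C − I_E·R_E = 19 − 6.48×1.2 − 6.57×0.22 = 9.77 V.
V_CE = 9.77 V > 0.2 V confirms active-region operation.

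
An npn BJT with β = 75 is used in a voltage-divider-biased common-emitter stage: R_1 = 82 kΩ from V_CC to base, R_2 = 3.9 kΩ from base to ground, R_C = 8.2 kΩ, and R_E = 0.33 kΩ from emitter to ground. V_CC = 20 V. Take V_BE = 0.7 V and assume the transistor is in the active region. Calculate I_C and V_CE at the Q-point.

I_C ≈ 0.54 mA, V_CE ≈ 15 V

Thevenize the base divider: V_Th = V_CC·R_2/(R_1+R_2) = 20×3.9/85.9 = 0.908 V, R_Th = R_1‖R_2 = 3.72 kΩ.
Base-emitter loop: V_Th = I_B·R_Th + V_BE + (β+1)I_B·R_E, so I_B = (0.908 − 0.7) / (3.72 + 76×0.33) = 0.00722 mA.
I_C = β·I_B = 75×0.00722 = 0.542 mA, and I_E = (β+1)I_B = 0.549 mA.
V_CE = V_CC − I_C·R_C − I_E·R_E = 20 − 0.542×8.2 − 0.549×0.33 = 15.4 V.
V_CE = 15.4 V > 0.2 V confirms active-region operation.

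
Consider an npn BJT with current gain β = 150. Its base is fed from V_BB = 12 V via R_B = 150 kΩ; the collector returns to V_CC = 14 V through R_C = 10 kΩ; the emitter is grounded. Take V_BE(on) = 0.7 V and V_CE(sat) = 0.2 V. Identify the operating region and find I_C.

saturation; I_C ≈ 1.4 mA

Assume active: I_B = (12 − 0.7)/150 = 0.0753 mA, giving I_C = β·I_B = 11.3 mA.
But then V_CE = 14 − 11.3×10 = -99 V < V_CE(sat) = 0.2 V — impossible in the active region.
So the transistor is saturated. With V_CE = 0.2 V, I_C = (V_CC − 0.2)/R_C = 13.8/10 = 1.38 mA.
Check: β·I_B = 11.3 mA > I_C = 1.38 mA, confirming saturation.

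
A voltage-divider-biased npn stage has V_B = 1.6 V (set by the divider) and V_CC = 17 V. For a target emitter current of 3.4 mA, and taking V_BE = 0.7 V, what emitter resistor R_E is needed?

V_E = V_B − V_BE = 1.6 − 0.7 = 0.9 V.
R_E = V_E / I_E = 0.9 / 3.4 = 0.265 kΩ.

R_E ≈ 0.26 kΩ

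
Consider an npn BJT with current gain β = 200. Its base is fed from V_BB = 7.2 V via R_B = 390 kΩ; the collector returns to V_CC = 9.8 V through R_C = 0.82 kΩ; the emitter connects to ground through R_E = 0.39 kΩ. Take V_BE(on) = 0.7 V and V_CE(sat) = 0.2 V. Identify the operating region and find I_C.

active; I_C ≈ 2.8 mA

Assume active. Base-emitter loop: I_B = (V_BB − V_BE)/(R_B + (β+1)R_E) = (7.2 − 0.7)/(390 + 201×0.39) = 0.0139 mA.
I_C = β·I_B = 200×0.0139 = 2.78 mA.
V_CE = V_CC − I_C·R_C − I_E·R_E = 9.8 − 2.78×0.82 − 2.79×0.39 = 6.44 V > V_CE(sat), so the active-region assumption holds.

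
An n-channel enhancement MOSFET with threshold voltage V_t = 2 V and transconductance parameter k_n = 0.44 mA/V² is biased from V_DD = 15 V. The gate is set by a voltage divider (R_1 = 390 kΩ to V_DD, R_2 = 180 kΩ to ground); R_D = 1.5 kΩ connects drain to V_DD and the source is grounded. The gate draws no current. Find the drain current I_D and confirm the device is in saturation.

V_G = V_DD·R_2/(R_1+R_2) = 15×180/570 = 4.74 V. With the source grounded, V_GS = V_G = 4.74 V.
Assume saturation: I_D = (k_n/2)(V_GS − V_t)² = (0.44/2)×(4.74 − 2)² = 0.22×2.74² = 1.65 mA.
V_DS = V_DD − I_D·R_D = 15 − 1.65×1.5 = 12.5 V.
Saturation requires V_DS ≥ V_GS − V_t = 2.74 V; 12.5 ≥ 2.74 ✓.

I_D ≈ 1.6 mA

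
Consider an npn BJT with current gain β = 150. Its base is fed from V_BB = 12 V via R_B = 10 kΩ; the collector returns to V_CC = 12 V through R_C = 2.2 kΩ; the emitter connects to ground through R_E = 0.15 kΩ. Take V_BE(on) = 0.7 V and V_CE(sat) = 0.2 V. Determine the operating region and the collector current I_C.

Assume active: I_B = (12 − 0.7)/(10 + 151×0.15) = 0.346 mA, I_C = β·I_B = 51.9 mA.
Then V_CE = 12 − 51.9×2.2 − 52.3×0.15 = -110 V < 0.2 V — the active assumption fails.
Re-solve with V_CE = 0.2 V. KCL at the emitter: V_E/R_E = (V_BB−0.7−V_E)/R_B + (V_CC−0.2−V_E)/R_C, giving V_E = 0.899 V.
I_C = (V_CC − 0.2 − V_E)/R_C = (11.8 − 0.899)/2.2 = 4.95 mA.
Check: I_B = (11.3 − 0.899)/10 = 1.04 mA, and β·I_B = 156 mA > I_C, confirming saturation.

saturation; I_C ≈ 5 mA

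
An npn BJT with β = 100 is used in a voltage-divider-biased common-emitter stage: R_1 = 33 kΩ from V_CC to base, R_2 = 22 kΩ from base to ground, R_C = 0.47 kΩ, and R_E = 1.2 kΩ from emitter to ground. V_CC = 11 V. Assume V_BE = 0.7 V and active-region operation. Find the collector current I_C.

I_C ≈ 2.8 mA

Thevenize the base divider: V_Th = V_CC·R_2/(R_1+R_2) = 11×22/55 = 4.4 V, R_Th = R_1‖R_2 = 13.2 kΩ.
Base-emitter loop: V_Th = I_B·R_Th + V_BE + (β+1)I_B·R_E, so I_B = (4.4 − 0.7) / (13.2 + 101×1.2) = 0.0275 mA.
I_C = β·I_B = 100×0.0275 = 2.75 mA, and I_E = (β+1)I_B = 2.78 mA.
V_CE = V_CC − I_C·R_C − I_E·R_E = 11 − 2.75×0.47 − 2.78×1.2 = 6.37 V.
V_CE = 6.37 V > 0.2 V confirms active-region operation.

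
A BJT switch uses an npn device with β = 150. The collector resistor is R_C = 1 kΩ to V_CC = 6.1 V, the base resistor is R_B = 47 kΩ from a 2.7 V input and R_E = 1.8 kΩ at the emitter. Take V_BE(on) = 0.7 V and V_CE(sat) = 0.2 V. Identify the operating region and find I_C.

Assume active. Base-emitter loop: I_B = (V_BB − V_BE)/(R_B + (β+1)R_E) = (2.7 − 0.7)/(47 + 151×1.8) = 0.00627 mA.
I_C = β·I_B = 150×0.00627 = 0.941 mA.
V_CE = V_CC − I_C·R_C − I_E·R_E = 6.1 − 0.941×1 − 0.947×1.8 = 3.45 V > V_CE(sat), so the active-region assumption holds.

active; I_C ≈ 0.94 mA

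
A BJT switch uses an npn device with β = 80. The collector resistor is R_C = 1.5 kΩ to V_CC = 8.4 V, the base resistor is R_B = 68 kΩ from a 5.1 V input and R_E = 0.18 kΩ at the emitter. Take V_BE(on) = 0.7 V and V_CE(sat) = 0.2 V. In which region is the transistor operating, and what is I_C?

Assume active. Base-emitter loop: I_B = (V_BB − V_BE)/(R_B + (β+1)R_E) = (5.1 − 0.7)/(68 + 81×0.18) = 0.0533 mA.
I_C = β·I_B = 80×0.0533 = 4.26 mA.
V_CE = V_CC − I_C·R_C − I_E·R_E = 8.4 − 4.26×1.5 − 4.32×0.18 = 1.23 V > V_CE(sat), so the active-region assumption holds.

active; I_C ≈ 4.3 mA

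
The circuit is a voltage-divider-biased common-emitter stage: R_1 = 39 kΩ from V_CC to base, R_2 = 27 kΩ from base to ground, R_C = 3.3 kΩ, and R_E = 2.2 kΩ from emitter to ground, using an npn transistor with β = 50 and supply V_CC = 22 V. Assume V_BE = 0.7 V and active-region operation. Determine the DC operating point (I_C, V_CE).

Thevenize the base divider: V_Th = V_CC·R_2/(R_1+R_2) = 22×27/66 = 9 V, R_Th = R_1‖R_2 = 16 kΩ.
Base-emitter loop: V_Th = I_B·R_Th + V_BE + (β+1)I_B·R_E, so I_B = (9 − 0.7) / (16 + 51×2.2) = 0.0648 mA.
I_C = β·I_B = 50×0.0648 = 3.24 mA, and I_E = (β+1)I_B = 3.3 mA.
V_CE = V_CC − I_C·R_C − I_E·R_E = 22 − 3.24×3.3 − 3.3×2.2 = 4.05 V.
V_CE = 4.05 V > 0.2 V confirms active-region operation.

I_C ≈ 3.2 mA, V_CE ≈ 4 V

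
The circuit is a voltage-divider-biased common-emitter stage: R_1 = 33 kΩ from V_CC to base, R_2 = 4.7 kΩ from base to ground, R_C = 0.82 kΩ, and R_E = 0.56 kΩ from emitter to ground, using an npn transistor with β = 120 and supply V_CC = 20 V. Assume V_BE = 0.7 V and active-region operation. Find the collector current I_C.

Thevenize the base divider: V_Th = V_CC·R_2/(R_1+R_2) = 20×4.7/37.7 = 2.49 V, R_Th = R_1‖R_2 = 4.11 kΩ.
Base-emitter loop: V_Th = I_B·R_Th + V_BE + (β+1)I_B·R_E, so I_B = (2.49 − 0.7) / (4.11 + 121×0.56) = 0.025 mA.
I_C = β·I_B = 120×0.025 = 2.99 mA, and I_E = (β+1)I_B = 3.02 mA.
V_CE = V_CC − I_C·R_C − I_E·R_E = 20 − 2.99×0.82 − 3.02×0.56 = 15.9 V.
V_CE = 15.9 V > 0.2 V confirms active-region operation.

I_C ≈ 3 mA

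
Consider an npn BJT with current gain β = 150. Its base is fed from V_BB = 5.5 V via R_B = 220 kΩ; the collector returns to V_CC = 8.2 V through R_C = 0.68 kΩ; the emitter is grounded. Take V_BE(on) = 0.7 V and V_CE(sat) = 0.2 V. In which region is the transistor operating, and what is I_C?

Assume active. Base-emitter loop: I_B = (V_BB − V_BE)/R_B = (5.5 − 0.7)/220 = 0.0218 mA.
I_C = β·I_B = 150×0.0218 = 3.27 mA.
V_CE = V_CC − I_C·R_C = 8.2 − 3.27×0.68 = 5.97 V > V_CE(sat), so the active-region assumption holds.

active; I_C ≈ 3.3 mA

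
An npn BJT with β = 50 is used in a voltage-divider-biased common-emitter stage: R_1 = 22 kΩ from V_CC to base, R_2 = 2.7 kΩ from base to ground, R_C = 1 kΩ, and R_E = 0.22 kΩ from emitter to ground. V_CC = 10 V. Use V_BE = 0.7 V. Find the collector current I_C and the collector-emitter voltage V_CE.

I_C ≈ 1.4 mA, V_CE ≈ 8.2 V

Thevenize the base divider: V_Th = V_CC·R_2/(R_1+R_2) = 10×2.7/24.7 = 1.09 V, R_Th = R_1‖R_2 = 2.4 kΩ.
Base-emitter loop: V_Th = I_B·R_Th + V_BE + (β+1)I_B·R_E, so I_B = (1.09 − 0.7) / (2.4 + 51×0.22) = 0.0289 mA.
I_C = β·I_B = 50×0.0289 = 1.44 mA, and I_E = (β+1)I_B = 1.47 mA.
V_CE = V_CC − I_C·R_C − I_E·R_E = 10 − 1.44×1 − 1.47×0.22 = 8.23 V.
V_CE = 8.23 V > 0.2 V confirms active-region operation.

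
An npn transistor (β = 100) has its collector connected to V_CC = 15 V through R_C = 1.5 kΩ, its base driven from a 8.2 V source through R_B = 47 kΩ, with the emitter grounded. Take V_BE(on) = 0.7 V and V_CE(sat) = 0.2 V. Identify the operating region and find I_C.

saturation; I_C ≈ 9.9 mA

Assume active: I_B = (8.2 − 0.7)/47 = 0.16 mA, giving I_C = β·I_B = 16 mA.
But then V_CE = 15 − 16×1.5 = -8.94 V < V_CE(sat) = 0.2 V — impossible in the active region.
So the transistor is saturated. With V_CE = 0.2 V, I_C = (V_CC − 0.2)/R_C = 14.8/1.5 = 9.87 mA.
Check: β·I_B = 16 mA > I_C = 9.87 mA, confirming saturation.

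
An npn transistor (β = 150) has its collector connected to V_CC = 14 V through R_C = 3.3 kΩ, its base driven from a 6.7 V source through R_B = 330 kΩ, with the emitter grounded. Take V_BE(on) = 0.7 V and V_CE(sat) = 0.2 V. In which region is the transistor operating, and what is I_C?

active; I_C ≈ 2.7 mA

Assume active. Base-emitter loop: I_B = (V_BB − V_BE)/R_B = (6.7 − 0.7)/330 = 0.0182 mA.
I_C = β·I_B = 150×0.0182 = 2.73 mA.
V_CE = V_CC − I_C·R_C = 14 − 2.73×3.3 = 5 V > V_CE(sat), so the active-region assumption holds.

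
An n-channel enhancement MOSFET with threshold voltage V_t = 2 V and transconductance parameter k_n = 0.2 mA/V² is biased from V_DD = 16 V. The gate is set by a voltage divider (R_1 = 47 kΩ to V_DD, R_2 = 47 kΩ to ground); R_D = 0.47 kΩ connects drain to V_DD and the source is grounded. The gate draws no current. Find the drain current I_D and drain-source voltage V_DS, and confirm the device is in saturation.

I_D ≈ 3.6 mA, V_DS ≈ 14 V

V_G = V_DD·R_2/(R_1+R_2) = 16×47/94 = 8 V. With the source grounded, V_GS = V_G = 8 V.
Assume saturation: I_D = (k_n/2)(V_GS − V_t)² = (0.2/2)×(8 − 2)² = 0.1×6² = 3.6 mA.
V_DS = V_DD − I_D·R_D = 16 − 3.6×0.47 = 14.3 V.
Saturation requires V_DS ≥ V_GS − V_t = 6 V; 14.3 ≥ 6 ✓.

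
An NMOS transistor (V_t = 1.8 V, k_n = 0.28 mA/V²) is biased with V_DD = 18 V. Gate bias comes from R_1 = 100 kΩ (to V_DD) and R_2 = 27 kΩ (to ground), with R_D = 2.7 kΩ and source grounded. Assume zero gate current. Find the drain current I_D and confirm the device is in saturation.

V_G = V_DD·R_2/(R_1+R_2) = 18×27/127 = 3.83 V. With the source grounded, V_GS = V_G = 3.83 V.
Assume saturation: I_D = (k_n/2)(V_GS − V_t)² = (0.28/2)×(3.83 − 1.8)² = 0.14×2.03² = 0.575 mA.
V_DS = V_DD − I_D·R_D = 18 − 0.575×2.7 = 16.4 V.
Saturation requires V_DS ≥ V_GS − V_t = 2.03 V; 16.4 ≥ 2.03 ✓.

I_D ≈ 0.58 mA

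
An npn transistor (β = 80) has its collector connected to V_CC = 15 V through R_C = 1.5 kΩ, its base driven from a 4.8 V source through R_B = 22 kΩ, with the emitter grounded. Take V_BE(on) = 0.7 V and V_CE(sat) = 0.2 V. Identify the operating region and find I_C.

saturation; I_C ≈ 9.9 mA

Assume active: I_B = (4.8 − 0.7)/22 = 0.186 mA, giving I_C = β·I_B = 14.9 mA.
But then V_CE = 15 − 14.9×1.5 = -7.36 V < V_CE(sat) = 0.2 V — impossible in the active region.
So the transistor is saturated. With V_CE = 0.2 V, I_C = (V_CC − 0.2)/R_C = 14.8/1.5 = 9.87 mA.
Check: β·I_B = 14.9 mA > I_C = 9.87 mA, confirming saturation.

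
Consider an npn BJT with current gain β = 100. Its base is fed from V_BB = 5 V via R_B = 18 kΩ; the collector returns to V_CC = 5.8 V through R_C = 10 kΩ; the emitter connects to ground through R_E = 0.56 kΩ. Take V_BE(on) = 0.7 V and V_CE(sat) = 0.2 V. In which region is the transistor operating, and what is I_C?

Assume active: I_B = (5 − 0.7)/(18 + 101×0.56) = 0.0577 mA, I_C = β·I_B = 5.77 mA.
Then V_CE = 5.8 − 5.77×10 − 5.82×0.56 = -55.1 V < 0.2 V — the active assumption fails.
Re-solve with V_CE = 0.2 V. KCL at the emitter: V_E/R_E = (V_BB−0.7−V_E)/R_B + (V_CC−0.2−V_E)/R_C, giving V_E = 0.412 V.
I_C = (V_CC − 0.2 − V_E)/R_C = (5.6 − 0.412)/10 = 0.519 mA.
Check: I_B = (4.3 − 0.412)/18 = 0.216 mA, and β·I_B = 21.6 mA > I_C, confirming saturation.

saturation; I_C ≈ 0.52 mA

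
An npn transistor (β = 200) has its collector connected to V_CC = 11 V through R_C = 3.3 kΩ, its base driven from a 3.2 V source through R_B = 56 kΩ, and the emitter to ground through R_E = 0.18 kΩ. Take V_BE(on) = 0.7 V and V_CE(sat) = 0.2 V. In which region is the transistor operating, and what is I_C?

Assume active: I_B = (3.2 − 0.7)/(56 + 201×0.18) = 0.0271 mA, I_C = β·I_B = 5.42 mA.
Then V_CE = 11 − 5.42×3.3 − 5.45×0.18 = -7.88 V < 0.2 V — the active assumption fails.
Re-solve with V_CE = 0.2 V. KCL at the emitter: V_E/R_E = (V_BB−0.7−V_E)/R_B + (V_CC−0.2−V_E)/R_C, giving V_E = 0.565 V.
I_C = (V_CC − 0.2 − V_E)/R_C = (10.8 − 0.565)/3.3 = 3.1 mA.
Check: I_B = (2.5 − 0.565)/56 = 0.0346 mA, and β·I_B = 6.91 mA > I_C, confirming saturation.

saturation; I_C ≈ 3.1 mA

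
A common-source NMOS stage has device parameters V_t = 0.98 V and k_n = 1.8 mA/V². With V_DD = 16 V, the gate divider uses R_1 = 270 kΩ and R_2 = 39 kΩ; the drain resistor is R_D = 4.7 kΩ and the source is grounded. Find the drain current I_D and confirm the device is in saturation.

V_G = V_DD·R_2/(R_1+R_2) = 16×39/309 = 2.02 V. With the source grounded, V_GS = V_G = 2.02 V.
Assume saturation: I_D = (k_n/2)(V_GS − V_t)² = (1.8/2)×(2.02 − 0.98)² = 0.9×1.04² = 0.972 mA.
V_DS = V_DD − I_D·R_D = 16 − 0.972×4.7 = 11.4 V.
Saturation requires V_DS ≥ V_GS − V_t = 1.04 V; 11.4 ≥ 1.04 ✓.

I_D ≈ 0.97 mA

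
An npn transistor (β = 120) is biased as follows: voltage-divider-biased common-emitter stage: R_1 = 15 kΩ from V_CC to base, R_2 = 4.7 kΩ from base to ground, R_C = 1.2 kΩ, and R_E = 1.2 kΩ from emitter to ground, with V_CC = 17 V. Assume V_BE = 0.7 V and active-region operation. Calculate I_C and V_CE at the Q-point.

Thevenize the base divider: V_Th = V_CC·R_2/(R_1+R_2) = 17×4.7/19.7 = 4.06 V, R_Th = R_1‖R_2 = 3.58 kΩ.
Base-emitter loop: V_Th = I_B·R_Th + V_BE + (β+1)I_B·R_E, so I_B = (4.06 − 0.7) / (3.58 + 121×1.2) = 0.0226 mA.
I_C = β·I_B = 120×0.0226 = 2.71 mA, and I_E = (β+1)I_B = 2.73 mA.
V_CE = V_CC − I_C·R_C − I_E·R_E = 17 − 2.71×1.2 − 2.73×1.2 = 10.5 V.
V_CE = 10.5 V > 0.2 V confirms active-region operation.

I_C ≈ 2.7 mA, V_CE ≈ 10 V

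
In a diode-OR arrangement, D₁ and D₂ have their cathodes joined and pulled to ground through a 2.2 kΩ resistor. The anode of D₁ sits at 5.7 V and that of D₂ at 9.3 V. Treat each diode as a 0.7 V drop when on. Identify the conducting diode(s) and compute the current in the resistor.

Assume both conduct. Then node N would need to be at both 5.7−0.7 = 5 V and 9.3−0.7 = 8.6 V, which is impossible.
Assume only D₂ conducts: V_N = 9.3 − 0.7 = 8.6 V, so I_R = 8.6/2.2 = 3.91 mA.
Check D₁: its anode-to-cathode voltage is 5.7 − 8.6 = -2.9 V < 0.7 V, so it is off. The assumption is consistent.

Only D₂ conducts; I_R ≈ 3.9 mA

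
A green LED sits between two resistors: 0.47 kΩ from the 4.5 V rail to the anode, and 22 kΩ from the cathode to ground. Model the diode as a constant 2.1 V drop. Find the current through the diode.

The two resistors are in series with the diode, so KVL gives 4.5 = I·0.47 + 2.1 + I·22.
I = (4.5 − 2.1) / (0.47 + 22) kΩ = 2.4 / 22.5 = 0.107 mA.

I ≈ 0.11 mA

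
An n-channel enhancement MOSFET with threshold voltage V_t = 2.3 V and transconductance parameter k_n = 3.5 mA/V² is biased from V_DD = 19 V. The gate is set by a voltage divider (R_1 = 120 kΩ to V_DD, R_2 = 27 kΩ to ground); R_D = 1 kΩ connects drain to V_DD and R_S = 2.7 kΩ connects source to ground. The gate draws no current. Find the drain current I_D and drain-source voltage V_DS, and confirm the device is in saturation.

V_G = V_DD·R_2/(R_1+R_2) = 19×27/147 = 3.49 V.
Assume saturation: I_D = (k_n/2)(V_GS − V_t)² with V_GS = V_G − I_D·R_S = 3.49 − 2.7·I_D.
Substituting gives 12.8·I_D² − 12.2·I_D + 2.48 = 0, with roots I_D = 0.29 or 0.67 mA.
The root I_D = 0.67 mA gives V_GS = 1.68 V ≤ V_t, so take I_D = 0.29 mA.
Then V_GS = 2.71 V and V_DS = V_DD − I_D(R_D+R_S) = 19 − 0.29×3.7 = 17.9 V.
Saturation requires V_DS ≥ V_GS − V_t = 0.407 V; 17.9 ≥ 0.407 ✓.

I_D ≈ 0.29 mA, V_DS ≈ 18 V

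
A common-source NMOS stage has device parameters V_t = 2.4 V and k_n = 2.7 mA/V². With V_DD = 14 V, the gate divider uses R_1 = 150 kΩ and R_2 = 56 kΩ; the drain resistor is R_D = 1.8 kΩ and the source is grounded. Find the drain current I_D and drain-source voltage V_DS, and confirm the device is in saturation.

V_G = V_DD·R_2/(R_1+R_2) = 14×56/206 = 3.81 V. With the source grounded, V_GS = V_G = 3.81 V.
Assume saturation: I_D = (k_n/2)(V_GS − V_t)² = (2.7/2)×(3.81 − 2.4)² = 1.35×1.41² = 2.67 mA.
V_DS = V_DD − I_D·R_D = 14 − 2.67×1.8 = 9.2 V.
Saturation requires V_DS ≥ V_GS − V_t = 1.41 V; 9.2 ≥ 1.41 ✓.

I_D ≈ 2.7 mA, V_DS ≈ 9.2 V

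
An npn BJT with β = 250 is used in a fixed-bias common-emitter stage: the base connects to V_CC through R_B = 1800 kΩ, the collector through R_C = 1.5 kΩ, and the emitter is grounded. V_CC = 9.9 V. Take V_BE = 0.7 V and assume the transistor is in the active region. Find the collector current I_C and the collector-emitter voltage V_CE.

I_C ≈ 1.3 mA, V_CE ≈ 8 V

Base loop: V_CC = I_B·R_B + V_BE, so I_B = (9.9 − 0.7)/1800 kΩ = 0.00511 mA.
In the active region I_C = β·I_B = 250 × 0.00511 = 1.28 mA.
Collector loop: V_CE = V_CC − I_C·R_C = 9.9 − 1.28×1.5 = 7.98 V.
Since V_CE = 7.98 V > V_CE(sat) ≈ 0.2 V, the transistor is in the active region as assumed.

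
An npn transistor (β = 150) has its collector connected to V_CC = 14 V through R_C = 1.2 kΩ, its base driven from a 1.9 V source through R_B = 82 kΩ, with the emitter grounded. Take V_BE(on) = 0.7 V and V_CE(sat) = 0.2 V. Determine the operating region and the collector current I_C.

Assume active. Base-emitter loop: I_B = (V_BB − V_BE)/R_B = (1.9 − 0.7)/82 = 0.0146 mA.
I_C = β·I_B = 150×0.0146 = 2.2 mA.
V_CE = V_CC − I_C·R_C = 14 − 2.2×1.2 = 11.4 V > V_CE(sat), so the active-region assumption holds.

active; I_C ≈ 2.2 mA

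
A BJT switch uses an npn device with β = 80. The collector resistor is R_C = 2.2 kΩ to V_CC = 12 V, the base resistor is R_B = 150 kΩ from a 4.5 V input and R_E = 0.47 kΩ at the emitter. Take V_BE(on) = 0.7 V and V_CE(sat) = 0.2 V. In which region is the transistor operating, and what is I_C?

Assume active. Base-emitter loop: I_B = (V_BB − V_BE)/(R_B + (β+1)R_E) = (4.5 − 0.7)/(150 + 81×0.47) = 0.0202 mA.
I_C = β·I_B = 80×0.0202 = 1.62 mA.
V_CE = V_CC − I_C·R_C − I_E·R_E = 12 − 1.62×2.2 − 1.64×0.47 = 7.67 V > V_CE(sat), so the active-region assumption holds.

active; I_C ≈ 1.6 mA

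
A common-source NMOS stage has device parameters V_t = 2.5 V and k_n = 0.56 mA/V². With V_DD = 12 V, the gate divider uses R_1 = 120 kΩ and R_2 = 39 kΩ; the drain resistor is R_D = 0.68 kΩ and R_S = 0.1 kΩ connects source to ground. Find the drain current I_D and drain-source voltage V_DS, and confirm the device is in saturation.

V_G = V_DD·R_2/(R_1+R_2) = 12×39/159 = 2.94 V.
Assume saturation: I_D = (k_n/2)(V_GS − V_t)² with V_GS = V_G − I_D·R_S = 2.94 − 0.1·I_D.
Substituting gives 0.0028·I_D² − 1.02·I_D + 0.055 = 0, with roots I_D = 0.0537 or 366 mA.
The root I_D = 366 mA gives V_GS = -33.7 V ≤ V_t, so take I_D = 0.0537 mA.
Then V_GS = 2.94 V and V_DS = V_DD − I_D(R_D+R_S) = 12 − 0.0537×0.78 = 12 V.
Saturation requires V_DS ≥ V_GS − V_t = 0.438 V; 12 ≥ 0.438 ✓.

I_D ≈ 0.054 mA, V_DS ≈ 12 V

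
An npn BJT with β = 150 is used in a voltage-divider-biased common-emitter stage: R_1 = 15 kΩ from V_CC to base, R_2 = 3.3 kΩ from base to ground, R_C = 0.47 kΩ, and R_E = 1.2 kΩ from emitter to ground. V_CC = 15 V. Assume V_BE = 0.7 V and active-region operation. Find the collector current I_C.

Thevenize the base divider: V_Th = V_CC·R_2/(R_1+R_2) = 15×3.3/18.3 = 2.7 V, R_Th = R_1‖R_2 = 2.7 kΩ.
Base-emitter loop: V_Th = I_B·R_Th + V_BE + (β+1)I_B·R_E, so I_B = (2.7 − 0.7) / (2.7 + 151×1.2) = 0.0109 mA.
I_C = β·I_B = 150×0.0109 = 1.64 mA, and I_E = (β+1)I_B = 1.65 mA.
V_CE = V_CC − I_C·R_C − I_E·R_E = 15 − 1.64×0.47 − 1.65×1.2 = 12.3 V.
V_CE = 12.3 V > 0.2 V confirms active-region operation.

I_C ≈ 1.6 mA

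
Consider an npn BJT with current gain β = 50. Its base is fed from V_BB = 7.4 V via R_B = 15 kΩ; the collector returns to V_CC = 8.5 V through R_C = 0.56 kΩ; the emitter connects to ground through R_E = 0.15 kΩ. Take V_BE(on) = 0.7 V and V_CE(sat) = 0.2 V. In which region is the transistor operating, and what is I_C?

saturation; I_C ≈ 12 mA

Assume active: I_B = (7.4 − 0.7)/(15 + 51×0.15) = 0.296 mA, I_C = β·I_B = 14.8 mA.
Then V_CE = 8.5 − 14.8×0.56 − 15.1×0.15 = -2.05 V < 0.2 V — the active assumption fails.
Re-solve with V_CE = 0.2 V. KCL at the emitter: V_E/R_E = (V_BB−0.7−V_E)/R_B + (V_CC−0.2−V_E)/R_C, giving V_E = 1.79 V.
I_C = (V_CC − 0.2 − V_E)/R_C = (8.3 − 1.79)/0.56 = 11.6 mA.
Check: I_B = (6.7 − 1.79)/15 = 0.327 mA, and β·I_B = 16.4 mA > I_C, confirming saturation.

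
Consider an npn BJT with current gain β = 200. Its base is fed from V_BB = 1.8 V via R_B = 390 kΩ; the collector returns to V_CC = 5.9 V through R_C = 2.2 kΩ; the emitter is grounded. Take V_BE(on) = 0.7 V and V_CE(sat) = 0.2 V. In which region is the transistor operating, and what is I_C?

active; I_C ≈ 0.56 mA

Assume active. Base-emitter loop: I_B = (V_BB − V_BE)/R_B = (1.8 − 0.7)/390 = 0.00282 mA.
I_C = β·I_B = 200×0.00282 = 0.564 mA.
V_CE = V_CC − I_C·R_C = 5.9 − 0.564×2.2 = 4.66 V > V_CE(sat), so the active-region assumption holds.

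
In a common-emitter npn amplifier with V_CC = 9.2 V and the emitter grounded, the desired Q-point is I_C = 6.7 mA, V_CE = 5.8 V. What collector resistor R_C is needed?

Collector loop: V_CC = I_C·R_C + V_CE.
R_C = (V_CC − V_CE)/I_C = (9.2 − 5.8)/6.7 = 0.507 kΩ.

R_C ≈ 0.51 kΩ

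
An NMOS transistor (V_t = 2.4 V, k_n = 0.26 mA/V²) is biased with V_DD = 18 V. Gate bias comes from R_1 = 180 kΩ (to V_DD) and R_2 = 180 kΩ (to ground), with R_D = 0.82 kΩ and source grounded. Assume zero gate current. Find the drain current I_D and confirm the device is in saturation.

V_G = V_DD·R_2/(R_1+R_2) = 18×180/360 = 9 V. With the source grounded, V_GS = V_G = 9 V.
Assume saturation: I_D = (k_n/2)(V_GS − V_t)² = (0.26/2)×(9 − 2.4)² = 0.13×6.6² = 5.66 mA.
V_DS = V_DD − I_D·R_D = 18 − 5.66×0.82 = 13.4 V.
Saturation requires V_DS ≥ V_GS − V_t = 6.6 V; 13.4 ≥ 6.6 ✓.

I_D ≈ 5.7 mA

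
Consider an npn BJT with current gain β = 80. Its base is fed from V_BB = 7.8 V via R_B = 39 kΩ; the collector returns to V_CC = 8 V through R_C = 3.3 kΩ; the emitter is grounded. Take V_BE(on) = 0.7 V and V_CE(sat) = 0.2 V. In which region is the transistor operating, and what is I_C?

saturation; I_C ≈ 2.4 mA

Assume active: I_B = (7.8 − 0.7)/39 = 0.182 mA, giving I_C = β·I_B = 14.6 mA.
But then V_CE = 8 − 14.6×3.3 = -40.1 V < V_CE(sat) = 0.2 V — impossible in the active region.
So the transistor is saturated. With V_CE = 0.2 V, I_C = (V_CC − 0.2)/R_C = 7.8/3.3 = 2.36 mA.
Check: β·I_B = 14.6 mA > I_C = 2.36 mA, confirming saturation.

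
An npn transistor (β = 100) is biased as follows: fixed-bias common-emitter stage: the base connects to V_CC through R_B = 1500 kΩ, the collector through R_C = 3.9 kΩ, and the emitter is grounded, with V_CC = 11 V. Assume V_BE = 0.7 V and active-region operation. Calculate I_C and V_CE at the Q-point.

I_C ≈ 0.69 mA, V_CE ≈ 8.3 V

Base loop: V_CC = I_B·R_B + V_BE, so I_B = (11 − 0.7)/1500 kΩ = 0.00687 mA.
In the active region I_C = β·I_B = 100 × 0.00687 = 0.687 mA.
Collector loop: V_CE = V_CC − I_C·R_C = 11 − 0.687×3.9 = 8.32 V.
Since V_CE = 8.32 V > V_CE(sat) ≈ 0.2 V, the transistor is in the active region as assumed.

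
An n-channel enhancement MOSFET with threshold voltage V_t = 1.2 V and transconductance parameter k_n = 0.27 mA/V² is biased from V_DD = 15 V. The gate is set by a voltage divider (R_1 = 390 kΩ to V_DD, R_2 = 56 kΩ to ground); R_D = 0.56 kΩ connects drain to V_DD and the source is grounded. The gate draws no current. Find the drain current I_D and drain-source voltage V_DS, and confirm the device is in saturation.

I_D ≈ 0.063 mA, V_DS ≈ 15 V

V_G = V_DD·R_2/(R_1+R_2) = 15×56/446 = 1.88 V. With the source grounded, V_GS = V_G = 1.88 V.
Assume saturation: I_D = (k_n/2)(V_GS − V_t)² = (0.27/2)×(1.88 − 1.2)² = 0.135×0.683² = 0.0631 mA.
V_DS = V_DD − I_D·R_D = 15 − 0.0631×0.56 = 15 V.
Saturation requires V_DS ≥ V_GS − V_t = 0.683 V; 15 ≥ 0.683 ✓.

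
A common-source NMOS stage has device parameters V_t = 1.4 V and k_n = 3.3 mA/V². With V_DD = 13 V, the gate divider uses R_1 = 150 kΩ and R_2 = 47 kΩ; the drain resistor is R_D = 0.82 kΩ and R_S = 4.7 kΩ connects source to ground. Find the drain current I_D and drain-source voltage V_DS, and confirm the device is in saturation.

V_G = V_DD·R_2/(R_1+R_2) = 13×47/197 = 3.1 V.
Assume saturation: I_D = (k_n/2)(V_GS − V_t)² with V_GS = V_G − I_D·R_S = 3.1 − 4.7·I_D.
Substituting gives 36.4·I_D² − 27.4·I_D + 4.78 = 0, with roots I_D = 0.275 or 0.476 mA.
The root I_D = 0.476 mA gives V_GS = 0.863 V ≤ V_t, so take I_D = 0.275 mA.
Then V_GS = 1.81 V and V_DS = V_DD − I_D(R_D+R_S) = 13 − 0.275×5.52 = 11.5 V.
Saturation requires V_DS ≥ V_GS − V_t = 0.408 V; 11.5 ≥ 0.408 ✓.

I_D ≈ 0.28 mA, V_DS ≈ 11 V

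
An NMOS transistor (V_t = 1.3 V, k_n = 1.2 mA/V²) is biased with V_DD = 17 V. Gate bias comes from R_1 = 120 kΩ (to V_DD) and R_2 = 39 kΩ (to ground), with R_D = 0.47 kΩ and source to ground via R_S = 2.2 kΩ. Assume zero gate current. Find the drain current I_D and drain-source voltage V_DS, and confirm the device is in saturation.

I_D ≈ 0.78 mA, V_DS ≈ 15 V

V_G = V_DD·R_2/(R_1+R_2) = 17×39/159 = 4.17 V.
Assume saturation: I_D = (k_n/2)(V_GS − V_t)² with V_GS = V_G − I_D·R_S = 4.17 − 2.2·I_D.
Substituting gives 2.9·I_D² − 8.58·I_D + 4.94 = 0, with roots I_D = 0.785 or 2.17 mA.
The root I_D = 2.17 mA gives V_GS = -0.601 V ≤ V_t, so take I_D = 0.785 mA.
Then V_GS = 2.44 V and V_DS = V_DD − I_D(R_D+R_S) = 17 − 0.785×2.67 = 14.9 V.
Saturation requires V_DS ≥ V_GS − V_t = 1.14 V; 14.9 ≥ 1.14 ✓.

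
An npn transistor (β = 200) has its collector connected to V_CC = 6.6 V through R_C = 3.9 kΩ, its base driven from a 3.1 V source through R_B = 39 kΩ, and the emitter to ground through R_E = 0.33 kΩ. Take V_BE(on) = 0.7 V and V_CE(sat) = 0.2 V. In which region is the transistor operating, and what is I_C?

saturation; I_C ≈ 1.5 mA

Assume active: I_B = (3.1 − 0.7)/(39 + 201×0.33) = 0.0228 mA, I_C = β·I_B = 4.56 mA.
Then V_CE = 6.6 − 4.56×3.9 − 4.58×0.33 = -12.7 V < 0.2 V — the active assumption fails.
Re-solve with V_CE = 0.2 V. KCL at the emitter: V_E/R_E = (V_BB−0.7−V_E)/R_B + (V_CC−0.2−V_E)/R_C, giving V_E = 0.514 V.
I_C = (V_CC − 0.2 − V_E)/R_C = (6.4 − 0.514)/3.9 = 1.51 mA.
Check: I_B = (2.4 − 0.514)/39 = 0.0484 mA, and β·I_B = 9.67 mA > I_C, confirming saturation.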